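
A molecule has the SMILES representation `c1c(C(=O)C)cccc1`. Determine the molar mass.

Atom tally by fragment:
  benzene ring core → C:6 H:6
  (− 1 ring H displaced by substituents)
  + COCH3 → C:2 H:3 O:1
Element totals:
  C: 8
  H: 8
  O: 1
Molecular formula: C8H8O.
  M = 8(12.011) + 8(1.008) + 15.999
    = 96.088 + 8.064 + 15.999 = 120.151

120.15 g/mol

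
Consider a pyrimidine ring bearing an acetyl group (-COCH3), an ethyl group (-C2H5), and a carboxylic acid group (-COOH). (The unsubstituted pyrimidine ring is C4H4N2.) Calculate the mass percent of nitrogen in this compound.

Atom tally by fragment:
  pyrimidine ring core → C:4 H:4 N:2
  (− 3 ring H displaced by substituents)
  + COCH3 → C:2 H:3 O:1
  + C2H5 → C:2 H:5
  + COOH → C:1 H:1 O:2
Element totals:
  C: 9
  H: 10
  N: 2
  O: 3
Molecular formula: C9H10N2O3.
Molar mass = 194.190 g/mol.
Mass from N: 2 × 14.007 = 28.014 g/mol.
%N = 28.014 / 194.190 × 100 = 14.43%.

14.43%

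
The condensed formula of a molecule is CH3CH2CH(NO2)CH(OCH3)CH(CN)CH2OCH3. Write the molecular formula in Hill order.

C9H16N2O4

Atom tally by fragment:
  CH3 → C:1 H:3
  CH2 → C:1 H:2
  CH(NO2) → C:1 H:1 N:1 O:2
  CH(OCH3) → C:2 H:4 O:1
  CH(CN) → C:2 H:1 N:1
  CH2OCH3 → C:2 H:5 O:1
Element totals:
  C: 9
  H: 16
  N: 2
  O: 4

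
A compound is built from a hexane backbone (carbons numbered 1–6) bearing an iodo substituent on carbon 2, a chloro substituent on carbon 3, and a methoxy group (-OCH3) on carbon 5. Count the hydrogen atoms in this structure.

14

Atom tally by fragment:
  CH3 → C:1 H:3
  CH(I) → C:1 H:1 I:1
  CH(Cl) → C:1 H:1 Cl:1
  CH2 → C:1 H:2
  CH(OCH3) → C:2 H:4 O:1
  CH3 → C:1 H:3
Element totals:
  C: 7
  H: 14
  Cl: 1
  I: 1
  O: 1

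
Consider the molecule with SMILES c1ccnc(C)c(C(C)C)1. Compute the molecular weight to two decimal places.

Atom tally by fragment:
  pyridine ring core → C:5 H:5 N:1
  (− 2 ring H displaced by substituents)
  + CH3 → C:1 H:3
  + CH(CH3)2 → C:3 H:7
Element totals:
  C: 9
  H: 13
  N: 1
Molecular formula: C9H13N.
  M = 9(12.011) + 13(1.008) + 14.007
    = 108.099 + 13.104 + 14.007 = 135.210

135.21 g/mol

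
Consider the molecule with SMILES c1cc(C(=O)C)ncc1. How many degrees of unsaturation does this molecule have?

Atom tally by fragment:
  pyridine ring core → C:5 H:5 N:1
  (− 1 ring H displaced by substituents)
  + COCH3 → C:2 H:3 O:1
Element totals:
  C: 7
  H: 7
  N: 1
  O: 1
Molecular formula: C7H7NO.
DoU = (2C + 2 + N − H − X) / 2 = (2·7 + 2 + 1 − 7 − 0) / 2 = 5.

5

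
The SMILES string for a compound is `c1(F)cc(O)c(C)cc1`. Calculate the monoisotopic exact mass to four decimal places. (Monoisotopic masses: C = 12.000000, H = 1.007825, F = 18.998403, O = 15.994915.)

126.0481

Atom tally by fragment:
  benzene ring core → C:6 H:6
  (− 3 ring H displaced by substituents)
  + F → F:1
  + OH → O:1 H:1
  + CH3 → C:1 H:3
Element totals:
  C: 7
  H: 7
  F: 1
  O: 1
Molecular formula: C7H7FO.
  M = 7(12.0) + 7(1.007825) + 18.998403 + 15.994915
    = 84.000000 + 7.054775 + 18.998403 + 15.994915 = 126.048093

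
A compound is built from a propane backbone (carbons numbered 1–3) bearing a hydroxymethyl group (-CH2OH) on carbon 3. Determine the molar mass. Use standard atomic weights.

74.12 g/mol

Atom tally by fragment:
  CH3 → C:1 H:3
  CH2 → C:1 H:2
  CH2CH2OH → C:2 H:5 O:1
Element totals:
  C: 4
  H: 10
  O: 1
Molecular formula: C4H10O.
  M = 4(12.011) + 10(1.008) + 15.999
    = 48.044 + 10.080 + 15.999 = 74.123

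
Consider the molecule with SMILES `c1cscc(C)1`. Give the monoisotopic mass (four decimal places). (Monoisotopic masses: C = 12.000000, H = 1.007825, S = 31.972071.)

Atom tally by fragment:
  thiophene ring core → C:4 H:4 S:1
  (− 1 ring H displaced by substituents)
  + CH3 → C:1 H:3
Element totals:
  C: 5
  H: 6
  S: 1
Molecular formula: C5H6S.
  M = 5(12.0) + 6(1.007825) + 31.972071
    = 60.000000 + 6.046950 + 31.972071 = 98.019021

98.0190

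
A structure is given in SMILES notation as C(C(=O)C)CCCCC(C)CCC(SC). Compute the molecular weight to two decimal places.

230.41 g/mol

Atom tally by fragment:
  CH3COCH2 → C:3 H:5 O:1
  CH2 → C:1 H:2
  CH2 → C:1 H:2
  CH2 → C:1 H:2
  CH2 → C:1 H:2
  CH(CH3) → C:2 H:4
  CH2 → C:1 H:2
  CH2 → C:1 H:2
  CH2SCH3 → C:2 H:5 S:1
Element totals:
  C: 13
  H: 26
  O: 1
  S: 1
Molecular formula: C13H26OS.
  M = 13(12.011) + 26(1.008) + 15.999 + 32.06
    = 156.143 + 26.208 + 15.999 + 32.060 = 230.410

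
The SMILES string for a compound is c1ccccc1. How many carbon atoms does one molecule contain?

Atom tally by fragment:
  benzene ring core → C:6 H:6
Element totals:
  C: 6
  H: 6

6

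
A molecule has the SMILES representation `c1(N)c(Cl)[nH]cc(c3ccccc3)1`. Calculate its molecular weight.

192.65 g/mol

Atom tally by fragment:
  pyrrole ring core → C:4 H:5 N:1
  (− 3 ring H displaced by substituents)
  + NH2 → N:1 H:2
  + Cl → Cl:1
  + C6H5 → C:6 H:5
Element totals:
  C: 10
  H: 9
  Cl: 1
  N: 2
Molecular formula: C10H9ClN2.
  M = 10(12.011) + 9(1.008) + 35.45 + 2(14.007)
    = 120.110 + 9.072 + 35.450 + 28.014 = 192.646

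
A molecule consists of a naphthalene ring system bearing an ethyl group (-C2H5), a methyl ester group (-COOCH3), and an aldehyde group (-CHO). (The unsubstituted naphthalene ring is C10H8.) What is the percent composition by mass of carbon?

74.36%

Atom tally by fragment:
  naphthalene ring system core → C:10 H:8
  (− 3 ring H displaced by substituents)
  + C2H5 → C:2 H:5
  + COOCH3 → C:2 H:3 O:2
  + CHO → C:1 H:1 O:1
Element totals:
  C: 15
  H: 14
  O: 3
Molecular formula: C15H14O3.
Molar mass = 242.274 g/mol.
Mass from C: 15 × 12.011 = 180.165 g/mol.
%C = 180.165 / 242.274 × 100 = 74.36%.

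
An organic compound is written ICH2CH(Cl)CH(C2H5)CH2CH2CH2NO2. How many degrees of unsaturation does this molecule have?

1

Element totals:
  C: 8
  H: 15
  Cl: 1
  I: 1
  N: 1
  O: 2
Molecular formula: C8H15ClINO2.
DoU = (2C + 2 + N − H − X) / 2 = (2·8 + 2 + 1 − 15 − 2) / 2 = 1.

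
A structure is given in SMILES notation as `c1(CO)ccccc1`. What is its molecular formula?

Atom tally by fragment:
  benzene ring core → C:6 H:6
  (− 1 ring H displaced by substituents)
  + CH2OH → C:1 H:3 O:1
Element totals:
  C: 7
  H: 8
  O: 1

C7H8O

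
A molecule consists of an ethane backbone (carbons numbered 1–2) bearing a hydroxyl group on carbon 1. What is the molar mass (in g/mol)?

46.07 g/mol

Atom tally by fragment:
  HOCH2 → C:1 H:3 O:1
  CH3 → C:1 H:3
Element totals:
  C: 2
  H: 6
  O: 1
Molecular formula: C2H6O.
  M = 2(12.011) + 6(1.008) + 15.999
    = 24.022 + 6.048 + 15.999 = 46.069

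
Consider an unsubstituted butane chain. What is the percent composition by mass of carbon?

Atom tally by fragment:
  CH3 → C:1 H:3
  CH2 → C:1 H:2
  CH2 → C:1 H:2
  CH3 → C:1 H:3
Element totals:
  C: 4
  H: 10
Molecular formula: C4H10.
Molar mass = 58.124 g/mol.
Mass from C: 4 × 12.011 = 48.044 g/mol.
%C = 48.044 / 58.124 × 100 = 82.66%.

82.66%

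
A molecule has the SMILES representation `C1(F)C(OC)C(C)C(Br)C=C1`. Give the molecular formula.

C8H12BrFO

Atom tally by fragment:
  cyclohexene ring core → C:6 H:10
  (− 4 ring H displaced by substituents)
  + F → F:1
  + OCH3 → C:1 H:3 O:1
  + CH3 → C:1 H:3
  + Br → Br:1
Element totals:
  C: 8
  H: 12
  Br: 1
  F: 1
  O: 1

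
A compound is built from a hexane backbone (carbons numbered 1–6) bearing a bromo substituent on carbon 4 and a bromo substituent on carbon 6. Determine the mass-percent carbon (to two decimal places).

Atom tally by fragment:
  CH3 → C:1 H:3
  CH2 → C:1 H:2
  CH2 → C:1 H:2
  CH(Br) → C:1 H:1 Br:1
  CH2 → C:1 H:2
  CH2Br → C:1 H:2 Br:1
Element totals:
  C: 6
  H: 12
  Br: 2
Molecular formula: C6H12Br2.
Molar mass = 243.970 g/mol.
Mass from C: 6 × 12.011 = 72.066 g/mol.
%C = 72.066 / 243.970 × 100 = 29.54%.

29.54%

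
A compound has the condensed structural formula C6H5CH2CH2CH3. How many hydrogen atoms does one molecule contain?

Atom tally by fragment:
  C6H5CH2 → C:7 H:7
  CH2 → C:1 H:2
  CH3 → C:1 H:3
Element totals:
  C: 9
  H: 12

12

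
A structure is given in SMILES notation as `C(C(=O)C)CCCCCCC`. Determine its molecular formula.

C10H20O

Atom tally by fragment:
  CH3COCH2 → C:3 H:5 O:1
  CH2 → C:1 H:2
  CH2 → C:1 H:2
  CH2 → C:1 H:2
  CH2 → C:1 H:2
  CH2 → C:1 H:2
  CH2 → C:1 H:2
  CH3 → C:1 H:3
Element totals:
  C: 10
  H: 20
  O: 1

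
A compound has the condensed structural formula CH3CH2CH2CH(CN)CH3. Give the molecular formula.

C6H11N

Element totals:
  C: 6
  H: 11
  N: 1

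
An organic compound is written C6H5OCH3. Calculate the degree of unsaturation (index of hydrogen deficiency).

Atom tally by fragment:
  benzene ring core → C:6 H:6
  (− 1 ring H displaced by substituents)
  + OCH3 → C:1 H:3 O:1
Element totals:
  C: 7
  H: 8
  O: 1
Molecular formula: C7H8O.
DoU = (2C + 2 + N − H − X) / 2 = (2·7 + 2 + 0 − 8 − 0) / 2 = 4.

4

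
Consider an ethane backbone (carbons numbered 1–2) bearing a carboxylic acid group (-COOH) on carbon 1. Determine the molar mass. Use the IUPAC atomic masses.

Atom tally by fragment:
  HOOCCH2 → C:2 H:3 O:2
  CH3 → C:1 H:3
Element totals:
  C: 3
  H: 6
  O: 2
Molecular formula: C3H6O2.
  M = 3(12.011) + 6(1.008) + 2(15.999)
    = 36.033 + 6.048 + 31.998 = 74.079

74.08 g/mol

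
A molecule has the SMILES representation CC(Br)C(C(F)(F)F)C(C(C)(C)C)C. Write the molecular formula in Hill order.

Atom tally by fragment:
  CH3 → C:1 H:3
  CH(Br) → C:1 H:1 Br:1
  CH(CF3) → C:2 H:1 F:3
  CH(C(CH3)3) → C:5 H:10
  CH3 → C:1 H:3
Element totals:
  C: 10
  H: 18
  Br: 1
  F: 3

C10H18BrF3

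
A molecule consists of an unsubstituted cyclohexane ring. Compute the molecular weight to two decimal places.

84.16 g/mol

Atom tally by fragment:
  cyclohexane ring core → C:6 H:12
Element totals:
  C: 6
  H: 12
Molecular formula: C6H12.
  M = 6(12.011) + 12(1.008)
    = 72.066 + 12.096 = 84.162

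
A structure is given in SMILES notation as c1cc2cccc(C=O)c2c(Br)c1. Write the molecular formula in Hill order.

C11H7BrO

Atom tally by fragment:
  naphthalene ring system core → C:10 H:8
  (− 2 ring H displaced by substituents)
  + CHO → C:1 H:1 O:1
  + Br → Br:1
Element totals:
  C: 11
  H: 7
  Br: 1
  O: 1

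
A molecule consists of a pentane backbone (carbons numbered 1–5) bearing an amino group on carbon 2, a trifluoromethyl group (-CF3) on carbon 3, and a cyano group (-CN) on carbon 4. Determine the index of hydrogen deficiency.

2

Atom tally by fragment:
  CH3 → C:1 H:3
  CH(NH2) → C:1 H:3 N:1
  CH(CF3) → C:2 H:1 F:3
  CH(CN) → C:2 H:1 N:1
  CH3 → C:1 H:3
Element totals:
  C: 7
  H: 11
  F: 3
  N: 2
Molecular formula: C7H11F3N2.
DoU = (2C + 2 + N − H − X) / 2 = (2·7 + 2 + 2 − 11 − 3) / 2 = 2.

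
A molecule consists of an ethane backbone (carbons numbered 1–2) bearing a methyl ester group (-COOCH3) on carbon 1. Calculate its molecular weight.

Atom tally by fragment:
  CH3OOCCH2 → C:3 H:5 O:2
  CH3 → C:1 H:3
Element totals:
  C: 4
  H: 8
  O: 2
Molecular formula: C4H8O2.
  M = 4(12.011) + 8(1.008) + 2(15.999)
    = 48.044 + 8.064 + 31.998 = 88.106

88.11 g/mol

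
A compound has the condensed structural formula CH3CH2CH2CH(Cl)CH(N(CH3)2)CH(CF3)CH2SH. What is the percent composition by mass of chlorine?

12.76%

Atom tally by fragment:
  CH3 → C:1 H:3
  CH2 → C:1 H:2
  CH2 → C:1 H:2
  CH(Cl) → C:1 H:1 Cl:1
  CH(N(CH3)2) → C:3 H:7 N:1
  CH(CF3) → C:2 H:1 F:3
  CH2SH → C:1 H:3 S:1
Element totals:
  C: 10
  H: 19
  Cl: 1
  F: 3
  N: 1
  S: 1
Molecular formula: C10H19ClF3NS.
Molar mass = 277.773 g/mol.
Mass from Cl: 1 × 35.45 = 35.450 g/mol.
%Cl = 35.450 / 277.773 × 100 = 12.76%.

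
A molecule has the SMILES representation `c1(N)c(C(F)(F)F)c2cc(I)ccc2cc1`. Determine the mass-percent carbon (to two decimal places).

Atom tally by fragment:
  naphthalene ring system core → C:10 H:8
  (− 3 ring H displaced by substituents)
  + NH2 → N:1 H:2
  + CF3 → C:1 F:3
  + I → I:1
Element totals:
  C: 11
  H: 7
  F: 3
  I: 1
  N: 1
Molecular formula: C11H7F3IN.
Molar mass = 337.082 g/mol.
Mass from C: 11 × 12.011 = 132.121 g/mol.
%C = 132.121 / 337.082 × 100 = 39.20%.

39.20%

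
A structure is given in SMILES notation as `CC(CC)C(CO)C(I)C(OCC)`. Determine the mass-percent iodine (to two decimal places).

42.28%

Atom tally by fragment:
  CH3 → C:1 H:3
  CH(C2H5) → C:3 H:6
  CH(CH2OH) → C:2 H:4 O:1
  CH(I) → C:1 H:1 I:1
  CH2OC2H5 → C:3 H:7 O:1
Element totals:
  C: 10
  H: 21
  I: 1
  O: 2
Molecular formula: C10H21IO2.
Molar mass = 300.180 g/mol.
Mass from I: 1 × 126.904 = 126.904 g/mol.
%I = 126.904 / 300.180 × 100 = 42.28%.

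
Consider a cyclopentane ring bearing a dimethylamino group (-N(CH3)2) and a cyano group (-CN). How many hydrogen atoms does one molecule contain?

14

Atom tally by fragment:
  cyclopentane ring core → C:5 H:10
  (− 2 ring H displaced by substituents)
  + N(CH3)2 → N:1 C:2 H:6
  + CN → C:1 N:1
Element totals:
  C: 8
  H: 14
  N: 2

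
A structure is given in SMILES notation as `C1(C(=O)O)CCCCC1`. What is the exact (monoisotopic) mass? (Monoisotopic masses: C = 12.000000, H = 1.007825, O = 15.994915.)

128.0837

Atom tally by fragment:
  cyclohexane ring core → C:6 H:12
  (− 1 ring H displaced by substituents)
  + COOH → C:1 H:1 O:2
Element totals:
  C: 7
  H: 12
  O: 2
Molecular formula: C7H12O2.
  M = 7(12.0) + 12(1.007825) + 2(15.994915)
    = 84.000000 + 12.093900 + 31.989830 = 128.083730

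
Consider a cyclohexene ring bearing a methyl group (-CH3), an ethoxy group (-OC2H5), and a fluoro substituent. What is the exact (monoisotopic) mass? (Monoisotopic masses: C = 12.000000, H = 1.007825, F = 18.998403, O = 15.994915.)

158.1107

Atom tally by fragment:
  cyclohexene ring core → C:6 H:10
  (− 3 ring H displaced by substituents)
  + CH3 → C:1 H:3
  + OC2H5 → C:2 H:5 O:1
  + F → F:1
Element totals:
  C: 9
  H: 15
  F: 1
  O: 1
Molecular formula: C9H15FO.
  M = 9(12.0) + 15(1.007825) + 18.998403 + 15.994915
    = 108.000000 + 15.117375 + 18.998403 + 15.994915 = 158.110693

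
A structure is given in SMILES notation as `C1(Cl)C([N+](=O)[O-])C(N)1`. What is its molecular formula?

C3H5ClN2O2

Atom tally by fragment:
  cyclopropane ring core → C:3 H:6
  (− 3 ring H displaced by substituents)
  + Cl → Cl:1
  + NO2 → N:1 O:2
  + NH2 → N:1 H:2
Element totals:
  C: 3
  H: 5
  Cl: 1
  N: 2
  O: 2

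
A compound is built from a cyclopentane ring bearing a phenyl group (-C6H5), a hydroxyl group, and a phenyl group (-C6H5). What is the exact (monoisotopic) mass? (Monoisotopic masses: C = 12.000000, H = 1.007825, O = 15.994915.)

238.1358

Atom tally by fragment:
  cyclopentane ring core → C:5 H:10
  (− 3 ring H displaced by substituents)
  + C6H5 → C:6 H:5
  + OH → O:1 H:1
  + C6H5 → C:6 H:5
Element totals:
  C: 17
  H: 18
  O: 1
Molecular formula: C17H18O.
  M = 17(12.0) + 18(1.007825) + 15.994915
    = 204.000000 + 18.140850 + 15.994915 = 238.135765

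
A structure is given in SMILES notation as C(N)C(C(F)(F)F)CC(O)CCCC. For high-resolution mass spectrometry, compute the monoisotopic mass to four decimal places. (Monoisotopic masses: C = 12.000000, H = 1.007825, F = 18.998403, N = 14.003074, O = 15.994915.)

Atom tally by fragment:
  H2NCH2 → C:1 H:4 N:1
  CH(CF3) → C:2 H:1 F:3
  CH2 → C:1 H:2
  CH(OH) → C:1 H:2 O:1
  CH2 → C:1 H:2
  CH2 → C:1 H:2
  CH2 → C:1 H:2
  CH3 → C:1 H:3
Element totals:
  C: 9
  H: 18
  F: 3
  N: 1
  O: 1
Molecular formula: C9H18F3NO.
  M = 9(12.0) + 18(1.007825) + 3(18.998403) + 14.003074 + 15.994915
    = 108.000000 + 18.140850 + 56.995209 + 14.003074 + 15.994915 = 213.134048

213.1340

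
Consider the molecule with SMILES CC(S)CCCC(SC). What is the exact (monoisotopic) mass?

Atom tally by fragment:
  CH3 → C:1 H:3
  CH(SH) → C:1 H:2 S:1
  CH2 → C:1 H:2
  CH2 → C:1 H:2
  CH2 → C:1 H:2
  CH2SCH3 → C:2 H:5 S:1
Element totals:
  C: 7
  H: 16
  S: 2
Molecular formula: C7H16S2.
  M = 7(12.0) + 16(1.007825) + 2(31.972071)
    = 84.000000 + 16.125200 + 63.944142 = 164.069342

164.0693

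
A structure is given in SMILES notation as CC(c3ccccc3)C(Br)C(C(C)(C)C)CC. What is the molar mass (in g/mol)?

Atom tally by fragment:
  CH3 → C:1 H:3
  CH(C6H5) → C:7 H:6
  CH(Br) → C:1 H:1 Br:1
  CH(C(CH3)3) → C:5 H:10
  CH2 → C:1 H:2
  CH3 → C:1 H:3
Element totals:
  C: 16
  H: 25
  Br: 1
Molecular formula: C16H25Br.
  M = 16(12.011) + 25(1.008) + 79.904
    = 192.176 + 25.200 + 79.904 = 297.280

297.28 g/mol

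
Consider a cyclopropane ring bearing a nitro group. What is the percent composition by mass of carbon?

41.38%

Atom tally by fragment:
  cyclopropane ring core → C:3 H:6
  (− 1 ring H displaced by substituents)
  + NO2 → N:1 O:2
Element totals:
  C: 3
  H: 5
  N: 1
  O: 2
Molecular formula: C3H5NO2.
Molar mass = 87.078 g/mol.
Mass from C: 3 × 12.011 = 36.033 g/mol.
%C = 36.033 / 87.078 × 100 = 41.38%.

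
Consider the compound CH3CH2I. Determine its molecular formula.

C2H5I

Element totals:
  C: 2
  H: 5
  I: 1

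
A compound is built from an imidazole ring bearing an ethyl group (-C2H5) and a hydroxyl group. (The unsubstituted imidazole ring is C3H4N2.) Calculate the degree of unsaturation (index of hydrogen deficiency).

3

Atom tally by fragment:
  imidazole ring core → C:3 H:4 N:2
  (− 2 ring H displaced by substituents)
  + C2H5 → C:2 H:5
  + OH → O:1 H:1
Element totals:
  C: 5
  H: 8
  N: 2
  O: 1
Molecular formula: C5H8N2O.
DoU = (2C + 2 + N − H − X) / 2 = (2·5 + 2 + 2 − 8 − 0) / 2 = 3.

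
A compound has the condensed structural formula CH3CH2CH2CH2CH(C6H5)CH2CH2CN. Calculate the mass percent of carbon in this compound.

Atom tally by fragment:
  CH3 → C:1 H:3
  CH2 → C:1 H:2
  CH2 → C:1 H:2
  CH2 → C:1 H:2
  CH(C6H5) → C:7 H:6
  CH2 → C:1 H:2
  CH2CN → C:2 H:2 N:1
Element totals:
  C: 14
  H: 19
  N: 1
Molecular formula: C14H19N.
Molar mass = 201.313 g/mol.
Mass from C: 14 × 12.011 = 168.154 g/mol.
%C = 168.154 / 201.313 × 100 = 83.53%.

83.53%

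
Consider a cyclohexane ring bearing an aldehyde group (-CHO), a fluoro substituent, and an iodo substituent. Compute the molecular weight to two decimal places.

256.06 g/mol

Atom tally by fragment:
  cyclohexane ring core → C:6 H:12
  (− 3 ring H displaced by substituents)
  + CHO → C:1 H:1 O:1
  + F → F:1
  + I → I:1
Element totals:
  C: 7
  H: 10
  F: 1
  I: 1
  O: 1
Molecular formula: C7H10FIO.
  M = 7(12.011) + 10(1.008) + 18.998 + 126.904 + 15.999
    = 84.077 + 10.080 + 18.998 + 126.904 + 15.999 = 256.058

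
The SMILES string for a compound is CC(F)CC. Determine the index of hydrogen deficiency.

0

Atom tally by fragment:
  CH3 → C:1 H:3
  CH(F) → C:1 H:1 F:1
  CH2 → C:1 H:2
  CH3 → C:1 H:3
Element totals:
  C: 4
  H: 9
  F: 1
Molecular formula: C4H9F.
DoU = (2C + 2 + N − H − X) / 2 = (2·4 + 2 + 0 − 9 − 1) / 2 = 0.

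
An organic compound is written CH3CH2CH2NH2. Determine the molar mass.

59.11 g/mol

Atom tally by fragment:
  CH3 → C:1 H:3
  CH2 → C:1 H:2
  CH2NH2 → C:1 H:4 N:1
Element totals:
  C: 3
  H: 9
  N: 1
Molecular formula: C3H9N.
  M = 3(12.011) + 9(1.008) + 14.007
    = 36.033 + 9.072 + 14.007 = 59.112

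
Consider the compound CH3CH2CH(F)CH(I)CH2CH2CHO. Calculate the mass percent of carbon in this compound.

Atom tally by fragment:
  CH3 → C:1 H:3
  CH2 → C:1 H:2
  CH(F) → C:1 H:1 F:1
  CH(I) → C:1 H:1 I:1
  CH2 → C:1 H:2
  CH2CHO → C:2 H:3 O:1
Element totals:
  C: 7
  H: 12
  F: 1
  I: 1
  O: 1
Molecular formula: C7H12FIO.
Molar mass = 258.074 g/mol.
Mass from C: 7 × 12.011 = 84.077 g/mol.
%C = 84.077 / 258.074 × 100 = 32.58%.

32.58%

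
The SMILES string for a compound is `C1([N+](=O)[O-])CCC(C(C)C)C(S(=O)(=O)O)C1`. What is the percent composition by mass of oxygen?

31.83%

Atom tally by fragment:
  cyclohexane ring core → C:6 H:12
  (− 3 ring H displaced by substituents)
  + NO2 → N:1 O:2
  + CH(CH3)2 → C:3 H:7
  + SO3H → S:1 O:3 H:1
Element totals:
  C: 9
  H: 17
  N: 1
  O: 5
  S: 1
Molecular formula: C9H17NO5S.
Molar mass = 251.297 g/mol.
Mass from O: 5 × 15.999 = 79.995 g/mol.
%O = 79.995 / 251.297 × 100 = 31.83%.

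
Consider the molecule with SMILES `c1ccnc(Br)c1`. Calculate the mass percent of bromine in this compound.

Atom tally by fragment:
  pyridine ring core → C:5 H:5 N:1
  (− 1 ring H displaced by substituents)
  + Br → Br:1
Element totals:
  C: 5
  H: 4
  Br: 1
  N: 1
Molecular formula: C5H4BrN.
Molar mass = 157.998 g/mol.
Mass from Br: 1 × 79.904 = 79.904 g/mol.
%Br = 79.904 / 157.998 × 100 = 50.57%.

50.57%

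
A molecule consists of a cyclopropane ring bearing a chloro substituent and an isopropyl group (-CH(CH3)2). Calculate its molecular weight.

Atom tally by fragment:
  cyclopropane ring core → C:3 H:6
  (− 2 ring H displaced by substituents)
  + Cl → Cl:1
  + CH(CH3)2 → C:3 H:7
Element totals:
  C: 6
  H: 11
  Cl: 1
Molecular formula: C6H11Cl.
  M = 6(12.011) + 11(1.008) + 35.45
    = 72.066 + 11.088 + 35.450 = 118.604

118.60 g/mol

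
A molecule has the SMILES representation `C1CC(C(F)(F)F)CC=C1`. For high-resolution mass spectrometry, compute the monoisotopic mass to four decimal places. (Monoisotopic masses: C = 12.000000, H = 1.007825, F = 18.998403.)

150.0656

Atom tally by fragment:
  cyclohexene ring core → C:6 H:10
  (− 1 ring H displaced by substituents)
  + CF3 → C:1 F:3
Element totals:
  C: 7
  H: 9
  F: 3
Molecular formula: C7H9F3.
  M = 7(12.0) + 9(1.007825) + 3(18.998403)
    = 84.000000 + 9.070425 + 56.995209 = 150.065634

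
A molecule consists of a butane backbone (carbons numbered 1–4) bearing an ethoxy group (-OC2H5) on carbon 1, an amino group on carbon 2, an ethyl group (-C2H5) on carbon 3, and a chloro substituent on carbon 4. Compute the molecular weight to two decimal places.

179.69 g/mol

Atom tally by fragment:
  C2H5OCH2 → C:3 H:7 O:1
  CH(NH2) → C:1 H:3 N:1
  CH(C2H5) → C:3 H:6
  CH2Cl → C:1 H:2 Cl:1
Element totals:
  C: 8
  H: 18
  Cl: 1
  N: 1
  O: 1
Molecular formula: C8H18ClNO.
  M = 8(12.011) + 18(1.008) + 35.45 + 14.007 + 15.999
    = 96.088 + 18.144 + 35.450 + 14.007 + 15.999 = 179.688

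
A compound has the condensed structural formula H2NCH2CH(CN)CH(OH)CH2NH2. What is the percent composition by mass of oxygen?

Atom tally by fragment:
  H2NCH2 → C:1 H:4 N:1
  CH(CN) → C:2 H:1 N:1
  CH(OH) → C:1 H:2 O:1
  CH2NH2 → C:1 H:4 N:1
Element totals:
  C: 5
  H: 11
  N: 3
  O: 1
Molecular formula: C5H11N3O.
Molar mass = 129.163 g/mol.
Mass from O: 1 × 15.999 = 15.999 g/mol.
%O = 15.999 / 129.163 × 100 = 12.39%.

12.39%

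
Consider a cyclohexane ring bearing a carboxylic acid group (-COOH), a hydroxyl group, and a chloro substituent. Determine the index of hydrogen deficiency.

Atom tally by fragment:
  cyclohexane ring core → C:6 H:12
  (− 3 ring H displaced by substituents)
  + COOH → C:1 H:1 O:2
  + OH → O:1 H:1
  + Cl → Cl:1
Element totals:
  C: 7
  H: 11
  Cl: 1
  O: 3
Molecular formula: C7H11ClO3.
DoU = (2C + 2 + N − H − X) / 2 = (2·7 + 2 + 0 − 11 − 1) / 2 = 2.

2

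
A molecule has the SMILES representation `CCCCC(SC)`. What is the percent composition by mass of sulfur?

27.11%

Atom tally by fragment:
  CH3 → C:1 H:3
  CH2 → C:1 H:2
  CH2 → C:1 H:2
  CH2 → C:1 H:2
  CH2SCH3 → C:2 H:5 S:1
Element totals:
  C: 6
  H: 14
  S: 1
Molecular formula: C6H14S.
Molar mass = 118.238 g/mol.
Mass from S: 1 × 32.06 = 32.060 g/mol.
%S = 32.060 / 118.238 × 100 = 27.11%.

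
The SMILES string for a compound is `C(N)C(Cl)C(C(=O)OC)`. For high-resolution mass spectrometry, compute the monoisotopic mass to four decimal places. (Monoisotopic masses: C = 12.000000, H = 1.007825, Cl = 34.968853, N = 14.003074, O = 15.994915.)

Atom tally by fragment:
  H2NCH2 → C:1 H:4 N:1
  CH(Cl) → C:1 H:1 Cl:1
  CH2COOCH3 → C:3 H:5 O:2
Element totals:
  C: 5
  H: 10
  Cl: 1
  N: 1
  O: 2
Molecular formula: C5H10ClNO2.
  M = 5(12.0) + 10(1.007825) + 34.968853 + 14.003074 + 2(15.994915)
    = 60.000000 + 10.078250 + 34.968853 + 14.003074 + 31.989830 = 151.040007

151.0400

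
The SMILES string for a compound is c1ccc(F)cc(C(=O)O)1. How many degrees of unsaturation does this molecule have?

5

Atom tally by fragment:
  benzene ring core → C:6 H:6
  (− 2 ring H displaced by substituents)
  + F → F:1
  + COOH → C:1 H:1 O:2
Element totals:
  C: 7
  H: 5
  F: 1
  O: 2
Molecular formula: C7H5FO2.
DoU = (2C + 2 + N − H − X) / 2 = (2·7 + 2 + 0 − 5 − 1) / 2 = 5.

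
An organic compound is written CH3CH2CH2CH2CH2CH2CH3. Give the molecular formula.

C7H16

Atom tally by fragment:
  CH3 → C:1 H:3
  CH2 → C:1 H:2
  CH2 → C:1 H:2
  CH2 → C:1 H:2
  CH2 → C:1 H:2
  CH2 → C:1 H:2
  CH3 → C:1 H:3
Element totals:
  C: 7
  H: 16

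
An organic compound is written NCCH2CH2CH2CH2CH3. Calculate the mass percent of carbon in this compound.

74.17%

Atom tally by fragment:
  NCCH2 → C:2 H:2 N:1
  CH2 → C:1 H:2
  CH2 → C:1 H:2
  CH2 → C:1 H:2
  CH3 → C:1 H:3
Element totals:
  C: 6
  H: 11
  N: 1
Molecular formula: C6H11N.
Molar mass = 97.161 g/mol.
Mass from C: 6 × 12.011 = 72.066 g/mol.
%C = 72.066 / 97.161 × 100 = 74.17%.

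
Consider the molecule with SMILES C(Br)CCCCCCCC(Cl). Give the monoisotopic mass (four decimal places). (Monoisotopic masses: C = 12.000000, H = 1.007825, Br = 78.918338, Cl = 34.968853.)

240.0280

Atom tally by fragment:
  BrCH2 → C:1 H:2 Br:1
  CH2 → C:1 H:2
  CH2 → C:1 H:2
  CH2 → C:1 H:2
  CH2 → C:1 H:2
  CH2 → C:1 H:2
  CH2 → C:1 H:2
  CH2 → C:1 H:2
  CH2Cl → C:1 H:2 Cl:1
Element totals:
  C: 9
  H: 18
  Br: 1
  Cl: 1
Molecular formula: C9H18BrCl.
  M = 9(12.0) + 18(1.007825) + 78.918338 + 34.968853
    = 108.000000 + 18.140850 + 78.918338 + 34.968853 = 240.028041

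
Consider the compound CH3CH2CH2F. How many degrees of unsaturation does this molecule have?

Element totals:
  C: 3
  H: 7
  F: 1
Molecular formula: C3H7F.
DoU = (2C + 2 + N − H − X) / 2 = (2·3 + 2 + 0 − 7 − 1) / 2 = 0.

0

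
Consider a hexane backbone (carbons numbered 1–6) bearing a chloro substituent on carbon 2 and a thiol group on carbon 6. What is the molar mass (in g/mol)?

Atom tally by fragment:
  CH3 → C:1 H:3
  CH(Cl) → C:1 H:1 Cl:1
  CH2 → C:1 H:2
  CH2 → C:1 H:2
  CH2 → C:1 H:2
  CH2SH → C:1 H:3 S:1
Element totals:
  C: 6
  H: 13
  Cl: 1
  S: 1
Molecular formula: C6H13ClS.
  M = 6(12.011) + 13(1.008) + 35.45 + 32.06
    = 72.066 + 13.104 + 35.450 + 32.060 = 152.680

152.68 g/mol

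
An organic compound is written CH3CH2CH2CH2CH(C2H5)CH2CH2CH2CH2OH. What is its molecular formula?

Atom tally by fragment:
  CH3 → C:1 H:3
  CH2 → C:1 H:2
  CH2 → C:1 H:2
  CH2 → C:1 H:2
  CH(C2H5) → C:3 H:6
  CH2 → C:1 H:2
  CH2 → C:1 H:2
  CH2 → C:1 H:2
  CH2OH → C:1 H:3 O:1
Element totals:
  C: 11
  H: 24
  O: 1

C11H24O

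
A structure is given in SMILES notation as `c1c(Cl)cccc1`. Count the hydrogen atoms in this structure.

5

Atom tally by fragment:
  benzene ring core → C:6 H:6
  (− 1 ring H displaced by substituents)
  + Cl → Cl:1
Element totals:
  C: 6
  H: 5
  Cl: 1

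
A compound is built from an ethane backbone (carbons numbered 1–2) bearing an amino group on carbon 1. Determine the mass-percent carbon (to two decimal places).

53.28%

Atom tally by fragment:
  H2NCH2 → C:1 H:4 N:1
  CH3 → C:1 H:3
Element totals:
  C: 2
  H: 7
  N: 1
Molecular formula: C2H7N.
Molar mass = 45.085 g/mol.
Mass from C: 2 × 12.011 = 24.022 g/mol.
%C = 24.022 / 45.085 × 100 = 53.28%.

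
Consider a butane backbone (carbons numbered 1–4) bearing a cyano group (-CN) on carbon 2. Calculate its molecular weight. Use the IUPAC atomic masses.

Atom tally by fragment:
  CH3 → C:1 H:3
  CH(CN) → C:2 H:1 N:1
  CH2 → C:1 H:2
  CH3 → C:1 H:3
Element totals:
  C: 5
  H: 9
  N: 1
Molecular formula: C5H9N.
  M = 5(12.011) + 9(1.008) + 14.007
    = 60.055 + 9.072 + 14.007 = 83.134

83.13 g/mol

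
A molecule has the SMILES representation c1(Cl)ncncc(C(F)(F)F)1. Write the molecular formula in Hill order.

Atom tally by fragment:
  pyrimidine ring core → C:4 H:4 N:2
  (− 2 ring H displaced by substituents)
  + Cl → Cl:1
  + CF3 → C:1 F:3
Element totals:
  C: 5
  H: 2
  Cl: 1
  F: 3
  N: 2

C5H2ClF3N2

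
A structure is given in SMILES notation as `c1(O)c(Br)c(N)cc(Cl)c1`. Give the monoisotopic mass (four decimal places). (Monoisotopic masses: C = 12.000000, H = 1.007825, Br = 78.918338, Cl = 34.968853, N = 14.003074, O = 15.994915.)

Atom tally by fragment:
  benzene ring core → C:6 H:6
  (− 4 ring H displaced by substituents)
  + OH → O:1 H:1
  + Br → Br:1
  + NH2 → N:1 H:2
  + Cl → Cl:1
Element totals:
  C: 6
  H: 5
  Br: 1
  Cl: 1
  N: 1
  O: 1
Molecular formula: C6H5BrClNO.
  M = 6(12.0) + 5(1.007825) + 78.918338 + 34.968853 + 14.003074 + 15.994915
    = 72.000000 + 5.039125 + 78.918338 + 34.968853 + 14.003074 + 15.994915 = 220.924305

220.9243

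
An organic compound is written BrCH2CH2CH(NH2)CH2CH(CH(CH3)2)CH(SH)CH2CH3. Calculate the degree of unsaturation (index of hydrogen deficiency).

Atom tally by fragment:
  BrCH2 → C:1 H:2 Br:1
  CH2 → C:1 H:2
  CH(NH2) → C:1 H:3 N:1
  CH2 → C:1 H:2
  CH(CH(CH3)2) → C:4 H:8
  CH(SH) → C:1 H:2 S:1
  CH2 → C:1 H:2
  CH3 → C:1 H:3
Element totals:
  C: 11
  H: 24
  Br: 1
  N: 1
  S: 1
Molecular formula: C11H24BrNS.
DoU = (2C + 2 + N − H − X) / 2 = (2·11 + 2 + 1 − 24 − 1) / 2 = 0.

0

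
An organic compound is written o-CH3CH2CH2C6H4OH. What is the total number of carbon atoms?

Atom tally by fragment:
  benzene ring core → C:6 H:6
  (− 2 ring H displaced by substituents)
  + CH2CH2CH3 → C:3 H:7
  + OH → O:1 H:1
Element totals:
  C: 9
  H: 12
  O: 1

9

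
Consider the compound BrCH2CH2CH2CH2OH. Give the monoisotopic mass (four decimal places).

Element totals:
  C: 4
  H: 9
  Br: 1
  O: 1
Molecular formula: C4H9BrO.
  M = 4(12.0) + 9(1.007825) + 78.918338 + 15.994915
    = 48.000000 + 9.070425 + 78.918338 + 15.994915 = 151.983678

151.9837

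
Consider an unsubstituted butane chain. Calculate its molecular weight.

58.12 g/mol

Atom tally by fragment:
  CH3 → C:1 H:3
  CH2 → C:1 H:2
  CH2 → C:1 H:2
  CH3 → C:1 H:3
Element totals:
  C: 4
  H: 10
Molecular formula: C4H10.
  M = 4(12.011) + 10(1.008)
    = 48.044 + 10.080 = 58.124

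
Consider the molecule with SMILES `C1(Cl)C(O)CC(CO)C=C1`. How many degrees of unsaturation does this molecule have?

2

Atom tally by fragment:
  cyclohexene ring core → C:6 H:10
  (− 3 ring H displaced by substituents)
  + Cl → Cl:1
  + OH → O:1 H:1
  + CH2OH → C:1 H:3 O:1
Element totals:
  C: 7
  H: 11
  Cl: 1
  O: 2
Molecular formula: C7H11ClO2.
DoU = (2C + 2 + N − H − X) / 2 = (2·7 + 2 + 0 − 11 − 1) / 2 = 2.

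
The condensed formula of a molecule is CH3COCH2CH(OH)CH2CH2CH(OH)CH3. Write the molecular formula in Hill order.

C8H16O3

Atom tally by fragment:
  CH3COCH2 → C:3 H:5 O:1
  CH(OH) → C:1 H:2 O:1
  CH2 → C:1 H:2
  CH2 → C:1 H:2
  CH(OH) → C:1 H:2 O:1
  CH3 → C:1 H:3
Element totals:
  C: 8
  H: 16
  O: 3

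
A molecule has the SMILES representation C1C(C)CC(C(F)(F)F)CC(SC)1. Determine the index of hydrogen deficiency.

Atom tally by fragment:
  cyclohexane ring core → C:6 H:12
  (− 3 ring H displaced by substituents)
  + CH3 → C:1 H:3
  + CF3 → C:1 F:3
  + SCH3 → C:1 H:3 S:1
Element totals:
  C: 9
  H: 15
  F: 3
  S: 1
Molecular formula: C9H15F3S.
DoU = (2C + 2 + N − H − X) / 2 = (2·9 + 2 + 0 − 15 − 3) / 2 = 1.

1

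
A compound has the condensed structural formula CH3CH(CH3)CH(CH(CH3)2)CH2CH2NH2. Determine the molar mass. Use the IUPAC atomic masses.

Element totals:
  C: 9
  H: 21
  N: 1
Molecular formula: C9H21N.
  M = 9(12.011) + 21(1.008) + 14.007
    = 108.099 + 21.168 + 14.007 = 143.274

143.27 g/mol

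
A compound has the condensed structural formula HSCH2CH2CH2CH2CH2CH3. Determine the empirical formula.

C6H14S

Element totals:
  C: 6
  H: 14
  S: 1
Molecular formula: C6H14S.
gcd of subscripts (6, 14, 1) = 1, so the empirical formula equals the molecular formula.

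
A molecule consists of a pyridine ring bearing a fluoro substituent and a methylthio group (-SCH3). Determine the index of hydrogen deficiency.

Atom tally by fragment:
  pyridine ring core → C:5 H:5 N:1
  (− 2 ring H displaced by substituents)
  + F → F:1
  + SCH3 → C:1 H:3 S:1
Element totals:
  C: 6
  H: 6
  F: 1
  N: 1
  S: 1
Molecular formula: C6H6FNS.
DoU = (2C + 2 + N − H − X) / 2 = (2·6 + 2 + 1 − 6 − 1) / 2 = 4.

4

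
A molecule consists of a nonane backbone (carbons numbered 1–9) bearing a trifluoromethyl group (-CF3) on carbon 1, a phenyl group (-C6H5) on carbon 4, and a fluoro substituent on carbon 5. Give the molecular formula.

C16H22F4

Atom tally by fragment:
  F3CCH2 → C:2 H:2 F:3
  CH2 → C:1 H:2
  CH2 → C:1 H:2
  CH(C6H5) → C:7 H:6
  CH(F) → C:1 H:1 F:1
  CH2 → C:1 H:2
  CH2 → C:1 H:2
  CH2 → C:1 H:2
  CH3 → C:1 H:3
Element totals:
  C: 16
  H: 22
  F: 4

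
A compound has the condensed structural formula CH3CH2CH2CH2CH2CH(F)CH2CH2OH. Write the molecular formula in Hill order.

Atom tally by fragment:
  CH3 → C:1 H:3
  CH2 → C:1 H:2
  CH2 → C:1 H:2
  CH2 → C:1 H:2
  CH2 → C:1 H:2
  CH(F) → C:1 H:1 F:1
  CH2CH2OH → C:2 H:5 O:1
Element totals:
  C: 8
  H: 17
  F: 1
  O: 1

C8H17FO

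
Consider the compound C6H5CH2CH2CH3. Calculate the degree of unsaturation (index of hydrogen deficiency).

Atom tally by fragment:
  benzene ring core → C:6 H:6
  (− 1 ring H displaced by substituents)
  + CH2CH2CH3 → C:3 H:7
Element totals:
  C: 9
  H: 12
Molecular formula: C9H12.
DoU = (2C + 2 + N − H − X) / 2 = (2·9 + 2 + 0 − 12 − 0) / 2 = 4.

4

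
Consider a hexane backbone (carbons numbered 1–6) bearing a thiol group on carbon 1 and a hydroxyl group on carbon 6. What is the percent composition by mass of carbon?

Atom tally by fragment:
  HSCH2 → C:1 H:3 S:1
  CH2 → C:1 H:2
  CH2 → C:1 H:2
  CH2 → C:1 H:2
  CH2 → C:1 H:2
  CH2OH → C:1 H:3 O:1
Element totals:
  C: 6
  H: 14
  O: 1
  S: 1
Molecular formula: C6H14OS.
Molar mass = 134.237 g/mol.
Mass from C: 6 × 12.011 = 72.066 g/mol.
%C = 72.066 / 134.237 × 100 = 53.69%.

53.69%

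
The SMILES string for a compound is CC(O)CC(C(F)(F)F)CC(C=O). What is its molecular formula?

C8H13F3O2

Atom tally by fragment:
  CH3 → C:1 H:3
  CH(OH) → C:1 H:2 O:1
  CH2 → C:1 H:2
  CH(CF3) → C:2 H:1 F:3
  CH2 → C:1 H:2
  CH2CHO → C:2 H:3 O:1
Element totals:
  C: 8
  H: 13
  F: 3
  O: 2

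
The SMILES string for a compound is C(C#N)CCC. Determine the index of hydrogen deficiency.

Atom tally by fragment:
  NCCH2 → C:2 H:2 N:1
  CH2 → C:1 H:2
  CH2 → C:1 H:2
  CH3 → C:1 H:3
Element totals:
  C: 5
  H: 9
  N: 1
Molecular formula: C5H9N.
DoU = (2C + 2 + N − H − X) / 2 = (2·5 + 2 + 1 − 9 − 0) / 2 = 2.

2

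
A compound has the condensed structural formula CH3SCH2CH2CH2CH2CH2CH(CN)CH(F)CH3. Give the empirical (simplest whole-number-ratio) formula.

C10H18FNS

Atom tally by fragment:
  CH3SCH2 → C:2 H:5 S:1
  CH2 → C:1 H:2
  CH2 → C:1 H:2
  CH2 → C:1 H:2
  CH2 → C:1 H:2
  CH(CN) → C:2 H:1 N:1
  CH(F) → C:1 H:1 F:1
  CH3 → C:1 H:3
Element totals:
  C: 10
  H: 18
  F: 1
  N: 1
  S: 1
Molecular formula: C10H18FNS.
gcd of subscripts (10, 1, 18, 1, 1) = 1, so the empirical formula equals the molecular formula.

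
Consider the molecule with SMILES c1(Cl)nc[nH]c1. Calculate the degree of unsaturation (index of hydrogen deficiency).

3

Atom tally by fragment:
  imidazole ring core → C:3 H:4 N:2
  (− 1 ring H displaced by substituents)
  + Cl → Cl:1
Element totals:
  C: 3
  H: 3
  Cl: 1
  N: 2
Molecular formula: C3H3ClN2.
DoU = (2C + 2 + N − H − X) / 2 = (2·3 + 2 + 2 − 3 − 1) / 2 = 3.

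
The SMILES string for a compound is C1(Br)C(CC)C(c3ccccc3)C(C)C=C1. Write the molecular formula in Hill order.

Atom tally by fragment:
  cyclohexene ring core → C:6 H:10
  (− 4 ring H displaced by substituents)
  + Br → Br:1
  + C2H5 → C:2 H:5
  + C6H5 → C:6 H:5
  + CH3 → C:1 H:3
Element totals:
  C: 15
  H: 19
  Br: 1

C15H19Br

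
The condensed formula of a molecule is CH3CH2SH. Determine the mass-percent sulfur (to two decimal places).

Atom tally by fragment:
  CH3 → C:1 H:3
  CH2SH → C:1 H:3 S:1
Element totals:
  C: 2
  H: 6
  S: 1
Molecular formula: C2H6S.
Molar mass = 62.130 g/mol.
Mass from S: 1 × 32.06 = 32.060 g/mol.
%S = 32.060 / 62.130 × 100 = 51.60%.

51.60%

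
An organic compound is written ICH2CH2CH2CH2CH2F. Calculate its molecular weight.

216.04 g/mol

Element totals:
  C: 5
  H: 10
  F: 1
  I: 1
Molecular formula: C5H10FI.
  M = 5(12.011) + 10(1.008) + 18.998 + 126.904
    = 60.055 + 10.080 + 18.998 + 126.904 = 216.037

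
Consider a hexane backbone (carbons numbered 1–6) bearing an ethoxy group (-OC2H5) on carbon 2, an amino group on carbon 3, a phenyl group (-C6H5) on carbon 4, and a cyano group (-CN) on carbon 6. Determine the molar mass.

246.35 g/mol

Atom tally by fragment:
  CH3 → C:1 H:3
  CH(OC2H5) → C:3 H:6 O:1
  CH(NH2) → C:1 H:3 N:1
  CH(C6H5) → C:7 H:6
  CH2 → C:1 H:2
  CH2CN → C:2 H:2 N:1
Element totals:
  C: 15
  H: 22
  N: 2
  O: 1
Molecular formula: C15H22N2O.
  M = 15(12.011) + 22(1.008) + 2(14.007) + 15.999
    = 180.165 + 22.176 + 28.014 + 15.999 = 246.354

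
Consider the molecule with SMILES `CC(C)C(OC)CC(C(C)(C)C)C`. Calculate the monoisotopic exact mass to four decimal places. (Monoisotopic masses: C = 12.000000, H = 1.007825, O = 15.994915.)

Atom tally by fragment:
  CH3 → C:1 H:3
  CH(CH3) → C:2 H:4
  CH(OCH3) → C:2 H:4 O:1
  CH2 → C:1 H:2
  CH(C(CH3)3) → C:5 H:10
  CH3 → C:1 H:3
Element totals:
  C: 12
  H: 26
  O: 1
Molecular formula: C12H26O.
  M = 12(12.0) + 26(1.007825) + 15.994915
    = 144.000000 + 26.203450 + 15.994915 = 186.198365

186.1984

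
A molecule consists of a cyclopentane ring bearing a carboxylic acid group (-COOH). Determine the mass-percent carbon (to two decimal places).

63.14%

Atom tally by fragment:
  cyclopentane ring core → C:5 H:10
  (− 1 ring H displaced by substituents)
  + COOH → C:1 H:1 O:2
Element totals:
  C: 6
  H: 10
  O: 2
Molecular formula: C6H10O2.
Molar mass = 114.144 g/mol.
Mass from C: 6 × 12.011 = 72.066 g/mol.
%C = 72.066 / 114.144 × 100 = 63.14%.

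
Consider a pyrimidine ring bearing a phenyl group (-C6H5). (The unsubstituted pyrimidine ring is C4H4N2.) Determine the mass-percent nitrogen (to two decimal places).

Atom tally by fragment:
  pyrimidine ring core → C:4 H:4 N:2
  (− 1 ring H displaced by substituents)
  + C6H5 → C:6 H:5
Element totals:
  C: 10
  H: 8
  N: 2
Molecular formula: C10H8N2.
Molar mass = 156.188 g/mol.
Mass from N: 2 × 14.007 = 28.014 g/mol.
%N = 28.014 / 156.188 × 100 = 17.94%.

17.94%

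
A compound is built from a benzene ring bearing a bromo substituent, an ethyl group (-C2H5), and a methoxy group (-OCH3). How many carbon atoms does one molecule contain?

9

Atom tally by fragment:
  benzene ring core → C:6 H:6
  (− 3 ring H displaced by substituents)
  + Br → Br:1
  + C2H5 → C:2 H:5
  + OCH3 → C:1 H:3 O:1
Element totals:
  C: 9
  H: 11
  Br: 1
  O: 1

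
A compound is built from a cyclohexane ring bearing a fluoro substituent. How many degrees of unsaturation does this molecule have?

Atom tally by fragment:
  cyclohexane ring core → C:6 H:12
  (− 1 ring H displaced by substituents)
  + F → F:1
Element totals:
  C: 6
  H: 11
  F: 1
Molecular formula: C6H11F.
DoU = (2C + 2 + N − H − X) / 2 = (2·6 + 2 + 0 − 11 − 1) / 2 = 1.

1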